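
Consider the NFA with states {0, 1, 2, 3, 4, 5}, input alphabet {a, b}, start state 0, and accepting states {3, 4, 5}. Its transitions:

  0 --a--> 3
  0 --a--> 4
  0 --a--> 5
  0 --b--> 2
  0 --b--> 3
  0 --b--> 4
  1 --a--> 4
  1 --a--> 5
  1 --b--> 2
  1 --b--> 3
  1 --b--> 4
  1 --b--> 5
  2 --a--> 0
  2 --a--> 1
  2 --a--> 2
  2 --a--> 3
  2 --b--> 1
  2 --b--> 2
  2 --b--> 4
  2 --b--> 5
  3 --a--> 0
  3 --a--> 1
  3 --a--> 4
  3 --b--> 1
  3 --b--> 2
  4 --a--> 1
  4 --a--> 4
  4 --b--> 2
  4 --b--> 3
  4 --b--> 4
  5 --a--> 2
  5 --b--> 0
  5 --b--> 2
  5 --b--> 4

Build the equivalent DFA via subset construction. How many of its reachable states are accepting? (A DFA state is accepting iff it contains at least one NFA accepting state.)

Start state of the DFA: {0}.
{0} --a--> {3, 4, 5}  [new]
{0} --b--> {2, 3, 4}  [new]
{3, 4, 5} --a--> {0, 1, 2, 4}  [new]
{3, 4, 5} --b--> {0, 1, 2, 3, 4}  [new]
{2, 3, 4} --a--> {0, 1, 2, 3, 4}  [seen]
{2, 3, 4} --b--> {1, 2, 3, 4, 5}  [new]
{0, 1, 2, 4} --a--> {0, 1, 2, 3, 4, 5}  [new]
{0, 1, 2, 4} --b--> {1, 2, 3, 4, 5}  [seen]
{0, 1, 2, 3, 4} --a--> {0, 1, 2, 3, 4, 5}  [seen]
{0, 1, 2, 3, 4} --b--> {1, 2, 3, 4, 5}  [seen]
{1, 2, 3, 4, 5} --a--> {0, 1, 2, 3, 4, 5}  [seen]
{1, 2, 3, 4, 5} --b--> {0, 1, 2, 3, 4, 5}  [seen]
{0, 1, 2, 3, 4, 5} --a--> {0, 1, 2, 3, 4, 5}  [seen]
{0, 1, 2, 3, 4, 5} --b--> {0, 1, 2, 3, 4, 5}  [seen]
Reachable DFA states: {0}, {3, 4, 5}, {2, 3, 4}, {0, 1, 2, 4}, {0, 1, 2, 3, 4}, {1, 2, 3, 4, 5}, {0, 1, 2, 3, 4, 5}.
Accepting DFA states (contain an NFA accepting state): {3, 4, 5}, {2, 3, 4}, {0, 1, 2, 4}, {0, 1, 2, 3, 4}, {1, 2, 3, 4, 5}, {0, 1, 2, 3, 4, 5}.

6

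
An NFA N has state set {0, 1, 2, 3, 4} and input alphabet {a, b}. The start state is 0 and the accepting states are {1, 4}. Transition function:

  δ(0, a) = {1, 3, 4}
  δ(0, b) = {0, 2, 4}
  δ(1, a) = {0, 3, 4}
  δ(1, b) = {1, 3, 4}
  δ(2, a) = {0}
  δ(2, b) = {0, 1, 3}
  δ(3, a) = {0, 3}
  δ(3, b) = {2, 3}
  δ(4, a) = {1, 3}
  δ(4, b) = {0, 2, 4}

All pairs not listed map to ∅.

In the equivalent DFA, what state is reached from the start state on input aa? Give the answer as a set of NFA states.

{0, 1, 3, 4}

Start: {0}.
δ(0,a) = {1, 3, 4}.
Union: {1, 3, 4}.
After a: {1, 3, 4}.
δ(1,a) = {0, 3, 4}; δ(3,a) = {0, 3}; δ(4,a) = {1, 3}.
Union: {0, 1, 3, 4}.
After a: {0, 1, 3, 4}.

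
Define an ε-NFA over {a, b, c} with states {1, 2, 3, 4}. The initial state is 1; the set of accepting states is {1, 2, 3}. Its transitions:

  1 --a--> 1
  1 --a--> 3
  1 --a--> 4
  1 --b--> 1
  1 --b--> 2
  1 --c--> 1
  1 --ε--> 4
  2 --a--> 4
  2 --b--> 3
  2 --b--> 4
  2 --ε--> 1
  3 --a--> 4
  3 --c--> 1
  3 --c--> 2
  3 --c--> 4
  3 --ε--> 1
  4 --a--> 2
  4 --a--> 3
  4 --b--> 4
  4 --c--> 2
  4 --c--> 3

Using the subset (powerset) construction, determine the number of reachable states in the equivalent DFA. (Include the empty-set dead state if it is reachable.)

Start state of the DFA: {1, 4} (ε-closure of the NFA start).
{1, 4} --a--> {1, 2, 3, 4}  [new]
{1, 4} --b--> {1, 2, 4}  [new]
{1, 4} --c--> {1, 2, 3, 4}  [seen]
{1, 2, 3, 4} --a--> {1, 2, 3, 4}  [seen]
{1, 2, 3, 4} --b--> {1, 2, 3, 4}  [seen]
{1, 2, 3, 4} --c--> {1, 2, 3, 4}  [seen]
{1, 2, 4} --a--> {1, 2, 3, 4}  [seen]
{1, 2, 4} --b--> {1, 2, 3, 4}  [seen]
{1, 2, 4} --c--> {1, 2, 3, 4}  [seen]
Reachable DFA states: {1, 4}, {1, 2, 3, 4}, {1, 2, 4}.

3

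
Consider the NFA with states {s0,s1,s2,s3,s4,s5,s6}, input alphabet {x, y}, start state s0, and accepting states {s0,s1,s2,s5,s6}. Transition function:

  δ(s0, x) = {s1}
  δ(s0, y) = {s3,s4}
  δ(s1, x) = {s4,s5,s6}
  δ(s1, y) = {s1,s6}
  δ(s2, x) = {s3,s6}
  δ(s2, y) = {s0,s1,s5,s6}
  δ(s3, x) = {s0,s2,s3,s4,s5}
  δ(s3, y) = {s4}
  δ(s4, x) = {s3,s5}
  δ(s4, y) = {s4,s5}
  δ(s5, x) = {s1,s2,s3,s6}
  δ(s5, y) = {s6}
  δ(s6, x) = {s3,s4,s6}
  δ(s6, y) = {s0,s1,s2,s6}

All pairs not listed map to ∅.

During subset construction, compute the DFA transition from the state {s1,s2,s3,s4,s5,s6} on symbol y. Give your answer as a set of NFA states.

{s0,s1,s2,s4,s5,s6}

δ(s1,y) = {s1,s6}; δ(s2,y) = {s0,s1,s5,s6}; δ(s3,y) = {s4}; δ(s4,y) = {s4,s5}; δ(s5,y) = {s6}; δ(s6,y) = {s0,s1,s2,s6}.
Union: {s0,s1,s2,s4,s5,s6}.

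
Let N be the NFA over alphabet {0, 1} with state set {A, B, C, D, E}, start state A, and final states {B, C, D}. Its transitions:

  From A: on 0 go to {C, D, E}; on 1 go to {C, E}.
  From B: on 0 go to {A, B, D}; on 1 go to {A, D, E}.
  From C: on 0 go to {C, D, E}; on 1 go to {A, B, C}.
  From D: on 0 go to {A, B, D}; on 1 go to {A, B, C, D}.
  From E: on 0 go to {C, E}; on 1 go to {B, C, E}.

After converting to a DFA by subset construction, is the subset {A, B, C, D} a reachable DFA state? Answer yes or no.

Start state of the DFA: {A}.
{A} --0--> {C, D, E}  [new]
{A} --1--> {C, E}  [new]
{C, D, E} --0--> {A, B, C, D, E}  [new]
{C, D, E} --1--> {A, B, C, D, E}  [seen]
{C, E} --0--> {C, D, E}  [seen]
{C, E} --1--> {A, B, C, E}  [new]
{A, B, C, D, E} --0--> {A, B, C, D, E}  [seen]
{A, B, C, D, E} --1--> {A, B, C, D, E}  [seen]
{A, B, C, E} --0--> {A, B, C, D, E}  [seen]
{A, B, C, E} --1--> {A, B, C, D, E}  [seen]
Reachable DFA states: {A}, {C, D, E}, {C, E}, {A, B, C, D, E}, {A, B, C, E}.
{A, B, C, D} is not among them.

no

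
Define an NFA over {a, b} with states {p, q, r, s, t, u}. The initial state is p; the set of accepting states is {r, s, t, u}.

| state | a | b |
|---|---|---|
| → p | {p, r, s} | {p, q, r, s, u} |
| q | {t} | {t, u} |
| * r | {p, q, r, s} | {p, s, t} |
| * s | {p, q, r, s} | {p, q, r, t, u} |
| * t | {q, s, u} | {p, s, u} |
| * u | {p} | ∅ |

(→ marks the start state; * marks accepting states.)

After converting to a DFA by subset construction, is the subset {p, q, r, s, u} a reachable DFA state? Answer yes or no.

yes

Start state of the DFA: {p}.
{p} --a--> {p, r, s}  [new]
{p} --b--> {p, q, r, s, u}  [new]
{p, r, s} --a--> {p, q, r, s}  [new]
{p, r, s} --b--> {p, q, r, s, t, u}  [new]
{p, q, r, s, u} --a--> {p, q, r, s, t}  [new]
{p, q, r, s, u} --b--> {p, q, r, s, t, u}  [seen]
{p, q, r, s} --a--> {p, q, r, s, t}  [seen]
{p, q, r, s} --b--> {p, q, r, s, t, u}  [seen]
{p, q, r, s, t, u} --a--> {p, q, r, s, t, u}  [seen]
{p, q, r, s, t, u} --b--> {p, q, r, s, t, u}  [seen]
{p, q, r, s, t} --a--> {p, q, r, s, t, u}  [seen]
{p, q, r, s, t} --b--> {p, q, r, s, t, u}  [seen]
Reachable DFA states: {p}, {p, r, s}, {p, q, r, s, u}, {p, q, r, s}, {p, q, r, s, t, u}, {p, q, r, s, t}.
{p, q, r, s, u} is among them.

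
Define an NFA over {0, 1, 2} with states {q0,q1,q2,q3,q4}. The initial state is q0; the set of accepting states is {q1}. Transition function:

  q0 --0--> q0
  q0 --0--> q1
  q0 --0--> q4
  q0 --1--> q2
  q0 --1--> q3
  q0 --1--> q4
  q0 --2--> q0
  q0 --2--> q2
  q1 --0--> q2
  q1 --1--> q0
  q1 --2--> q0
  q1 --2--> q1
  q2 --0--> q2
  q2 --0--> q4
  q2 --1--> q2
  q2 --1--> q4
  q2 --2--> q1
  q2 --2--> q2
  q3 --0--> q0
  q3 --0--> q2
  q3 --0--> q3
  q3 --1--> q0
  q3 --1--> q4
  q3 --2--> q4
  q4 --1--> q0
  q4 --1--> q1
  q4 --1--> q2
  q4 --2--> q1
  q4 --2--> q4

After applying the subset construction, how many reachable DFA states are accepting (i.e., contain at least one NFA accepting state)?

Start state of the DFA: {q0}.
{q0} --0--> {q0,q1,q4}  [new]
{q0} --1--> {q2,q3,q4}  [new]
{q0} --2--> {q0,q2}  [new]
{q0,q1,q4} --0--> {q0,q1,q2,q4}  [new]
{q0,q1,q4} --1--> {q0,q1,q2,q3,q4}  [new]
{q0,q1,q4} --2--> {q0,q1,q2,q4}  [seen]
{q2,q3,q4} --0--> {q0,q2,q3,q4}  [new]
{q2,q3,q4} --1--> {q0,q1,q2,q4}  [seen]
{q2,q3,q4} --2--> {q1,q2,q4}  [new]
{q0,q2} --0--> {q0,q1,q2,q4}  [seen]
{q0,q2} --1--> {q2,q3,q4}  [seen]
{q0,q2} --2--> {q0,q1,q2}  [new]
{q0,q1,q2,q4} --0--> {q0,q1,q2,q4}  [seen]
{q0,q1,q2,q4} --1--> {q0,q1,q2,q3,q4}  [seen]
{q0,q1,q2,q4} --2--> {q0,q1,q2,q4}  [seen]
{q0,q1,q2,q3,q4} --0--> {q0,q1,q2,q3,q4}  [seen]
{q0,q1,q2,q3,q4} --1--> {q0,q1,q2,q3,q4}  [seen]
{q0,q1,q2,q3,q4} --2--> {q0,q1,q2,q4}  [seen]
{q0,q2,q3,q4} --0--> {q0,q1,q2,q3,q4}  [seen]
{q0,q2,q3,q4} --1--> {q0,q1,q2,q3,q4}  [seen]
{q0,q2,q3,q4} --2--> {q0,q1,q2,q4}  [seen]
{q1,q2,q4} --0--> {q2,q4}  [new]
{q1,q2,q4} --1--> {q0,q1,q2,q4}  [seen]
{q1,q2,q4} --2--> {q0,q1,q2,q4}  [seen]
{q0,q1,q2} --0--> {q0,q1,q2,q4}  [seen]
{q0,q1,q2} --1--> {q0,q2,q3,q4}  [seen]
{q0,q1,q2} --2--> {q0,q1,q2}  [seen]
{q2,q4} --0--> {q2,q4}  [seen]
{q2,q4} --1--> {q0,q1,q2,q4}  [seen]
{q2,q4} --2--> {q1,q2,q4}  [seen]
Reachable DFA states: {q0}, {q0,q1,q4}, {q2,q3,q4}, {q0,q2}, {q0,q1,q2,q4}, {q0,q1,q2,q3,q4}, {q0,q2,q3,q4}, {q1,q2,q4}, {q0,q1,q2}, {q2,q4}.
Accepting DFA states (contain an NFA accepting state): {q0,q1,q4}, {q0,q1,q2,q4}, {q0,q1,q2,q3,q4}, {q1,q2,q4}, {q0,q1,q2}.

5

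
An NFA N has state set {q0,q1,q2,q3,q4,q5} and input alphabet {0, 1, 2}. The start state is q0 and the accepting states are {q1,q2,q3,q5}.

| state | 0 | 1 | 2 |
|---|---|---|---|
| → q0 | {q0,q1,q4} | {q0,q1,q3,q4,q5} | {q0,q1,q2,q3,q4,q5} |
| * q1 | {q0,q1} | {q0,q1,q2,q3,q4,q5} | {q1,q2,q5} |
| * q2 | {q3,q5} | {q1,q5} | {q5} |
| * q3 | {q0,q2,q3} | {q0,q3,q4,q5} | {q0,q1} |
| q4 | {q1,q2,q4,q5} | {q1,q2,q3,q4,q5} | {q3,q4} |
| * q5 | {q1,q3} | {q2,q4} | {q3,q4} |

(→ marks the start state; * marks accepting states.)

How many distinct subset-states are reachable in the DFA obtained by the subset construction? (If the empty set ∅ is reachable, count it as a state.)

Start state of the DFA: {q0}.
{q0} --0--> {q0,q1,q4}  [new]
{q0} --1--> {q0,q1,q3,q4,q5}  [new]
{q0} --2--> {q0,q1,q2,q3,q4,q5}  [new]
{q0,q1,q4} --0--> {q0,q1,q2,q4,q5}  [new]
{q0,q1,q4} --1--> {q0,q1,q2,q3,q4,q5}  [seen]
{q0,q1,q4} --2--> {q0,q1,q2,q3,q4,q5}  [seen]
{q0,q1,q3,q4,q5} --0--> {q0,q1,q2,q3,q4,q5}  [seen]
{q0,q1,q3,q4,q5} --1--> {q0,q1,q2,q3,q4,q5}  [seen]
{q0,q1,q3,q4,q5} --2--> {q0,q1,q2,q3,q4,q5}  [seen]
{q0,q1,q2,q3,q4,q5} --0--> {q0,q1,q2,q3,q4,q5}  [seen]
{q0,q1,q2,q3,q4,q5} --1--> {q0,q1,q2,q3,q4,q5}  [seen]
{q0,q1,q2,q3,q4,q5} --2--> {q0,q1,q2,q3,q4,q5}  [seen]
{q0,q1,q2,q4,q5} --0--> {q0,q1,q2,q3,q4,q5}  [seen]
{q0,q1,q2,q4,q5} --1--> {q0,q1,q2,q3,q4,q5}  [seen]
{q0,q1,q2,q4,q5} --2--> {q0,q1,q2,q3,q4,q5}  [seen]
Reachable DFA states: {q0}, {q0,q1,q4}, {q0,q1,q3,q4,q5}, {q0,q1,q2,q3,q4,q5}, {q0,q1,q2,q4,q5}.

5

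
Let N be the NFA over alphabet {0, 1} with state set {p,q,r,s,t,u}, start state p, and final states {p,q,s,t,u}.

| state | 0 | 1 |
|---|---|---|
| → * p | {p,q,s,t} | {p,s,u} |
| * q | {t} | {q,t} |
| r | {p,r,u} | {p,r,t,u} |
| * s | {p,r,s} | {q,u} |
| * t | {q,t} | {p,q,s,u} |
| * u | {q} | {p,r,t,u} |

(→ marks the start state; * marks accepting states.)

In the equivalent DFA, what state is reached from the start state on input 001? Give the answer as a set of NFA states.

{p,q,r,s,t,u}

Start: {p}.
δ(p,0) = {p,q,s,t}.
Union: {p,q,s,t}.
After 0: {p,q,s,t}.
δ(p,0) = {p,q,s,t}; δ(q,0) = {t}; δ(s,0) = {p,r,s}; δ(t,0) = {q,t}.
Union: {p,q,r,s,t}.
After 0: {p,q,r,s,t}.
δ(p,1) = {p,s,u}; δ(q,1) = {q,t}; δ(r,1) = {p,r,t,u}; δ(s,1) = {q,u}; δ(t,1) = {p,q,s,u}.
Union: {p,q,r,s,t,u}.
After 1: {p,q,r,s,t,u}.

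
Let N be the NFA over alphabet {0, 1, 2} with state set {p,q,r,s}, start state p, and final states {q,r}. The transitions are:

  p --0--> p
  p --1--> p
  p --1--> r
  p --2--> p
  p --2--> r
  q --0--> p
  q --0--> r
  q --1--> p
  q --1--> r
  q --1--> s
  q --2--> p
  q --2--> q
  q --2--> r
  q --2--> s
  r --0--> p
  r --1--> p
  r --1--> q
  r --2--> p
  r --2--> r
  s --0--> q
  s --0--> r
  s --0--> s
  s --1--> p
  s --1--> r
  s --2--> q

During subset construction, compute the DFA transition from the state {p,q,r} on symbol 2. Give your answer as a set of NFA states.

{p,q,r,s}

δ(p,2) = {p,r}; δ(q,2) = {p,q,r,s}; δ(r,2) = {p,r}.
Union: {p,q,r,s}.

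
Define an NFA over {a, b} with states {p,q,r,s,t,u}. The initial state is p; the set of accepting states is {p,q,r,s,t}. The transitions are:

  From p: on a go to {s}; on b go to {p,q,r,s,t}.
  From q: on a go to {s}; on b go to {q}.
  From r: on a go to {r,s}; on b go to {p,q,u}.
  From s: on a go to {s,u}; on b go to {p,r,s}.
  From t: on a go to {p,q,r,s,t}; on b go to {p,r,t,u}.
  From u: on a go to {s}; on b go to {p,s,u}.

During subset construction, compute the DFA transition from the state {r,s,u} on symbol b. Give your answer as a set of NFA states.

δ(r,b) = {p,q,u}; δ(s,b) = {p,r,s}; δ(u,b) = {p,s,u}.
Union: {p,q,r,s,u}.

{p,q,r,s,u}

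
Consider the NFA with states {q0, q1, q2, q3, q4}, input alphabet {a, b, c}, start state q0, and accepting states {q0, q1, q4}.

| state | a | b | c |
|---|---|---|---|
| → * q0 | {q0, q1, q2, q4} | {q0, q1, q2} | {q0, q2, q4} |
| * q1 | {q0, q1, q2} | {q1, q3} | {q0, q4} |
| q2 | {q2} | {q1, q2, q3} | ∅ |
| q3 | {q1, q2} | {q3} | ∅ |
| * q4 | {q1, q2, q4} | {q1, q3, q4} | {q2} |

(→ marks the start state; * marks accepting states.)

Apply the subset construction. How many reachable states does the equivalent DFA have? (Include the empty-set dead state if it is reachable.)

Start state of the DFA: {q0}.
{q0} --a--> {q0, q1, q2, q4}  [new]
{q0} --b--> {q0, q1, q2}  [new]
{q0} --c--> {q0, q2, q4}  [new]
{q0, q1, q2, q4} --a--> {q0, q1, q2, q4}  [seen]
{q0, q1, q2, q4} --b--> {q0, q1, q2, q3, q4}  [new]
{q0, q1, q2, q4} --c--> {q0, q2, q4}  [seen]
{q0, q1, q2} --a--> {q0, q1, q2, q4}  [seen]
{q0, q1, q2} --b--> {q0, q1, q2, q3}  [new]
{q0, q1, q2} --c--> {q0, q2, q4}  [seen]
{q0, q2, q4} --a--> {q0, q1, q2, q4}  [seen]
{q0, q2, q4} --b--> {q0, q1, q2, q3, q4}  [seen]
{q0, q2, q4} --c--> {q0, q2, q4}  [seen]
{q0, q1, q2, q3, q4} --a--> {q0, q1, q2, q4}  [seen]
{q0, q1, q2, q3, q4} --b--> {q0, q1, q2, q3, q4}  [seen]
{q0, q1, q2, q3, q4} --c--> {q0, q2, q4}  [seen]
{q0, q1, q2, q3} --a--> {q0, q1, q2, q4}  [seen]
{q0, q1, q2, q3} --b--> {q0, q1, q2, q3}  [seen]
{q0, q1, q2, q3} --c--> {q0, q2, q4}  [seen]
Reachable DFA states: {q0}, {q0, q1, q2, q4}, {q0, q1, q2}, {q0, q2, q4}, {q0, q1, q2, q3, q4}, {q0, q1, q2, q3}.

6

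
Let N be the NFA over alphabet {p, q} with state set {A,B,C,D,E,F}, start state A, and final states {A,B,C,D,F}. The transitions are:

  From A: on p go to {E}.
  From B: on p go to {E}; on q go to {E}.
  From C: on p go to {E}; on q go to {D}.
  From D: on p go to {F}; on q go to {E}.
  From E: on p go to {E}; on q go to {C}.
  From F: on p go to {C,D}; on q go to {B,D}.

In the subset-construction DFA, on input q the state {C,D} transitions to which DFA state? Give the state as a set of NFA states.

{D,E}

δ(C,q) = {D}; δ(D,q) = {E}.
Union: {D,E}.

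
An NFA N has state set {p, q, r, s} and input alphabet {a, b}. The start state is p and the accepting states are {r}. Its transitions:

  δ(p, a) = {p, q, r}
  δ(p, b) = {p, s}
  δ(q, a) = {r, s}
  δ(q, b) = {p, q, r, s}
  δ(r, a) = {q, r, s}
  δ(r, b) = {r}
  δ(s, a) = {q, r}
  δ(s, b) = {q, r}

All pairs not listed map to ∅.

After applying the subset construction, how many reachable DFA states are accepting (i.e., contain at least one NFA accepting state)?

Start state of the DFA: {p}.
{p} --a--> {p, q, r}  [new]
{p} --b--> {p, s}  [new]
{p, q, r} --a--> {p, q, r, s}  [new]
{p, q, r} --b--> {p, q, r, s}  [seen]
{p, s} --a--> {p, q, r}  [seen]
{p, s} --b--> {p, q, r, s}  [seen]
{p, q, r, s} --a--> {p, q, r, s}  [seen]
{p, q, r, s} --b--> {p, q, r, s}  [seen]
Reachable DFA states: {p}, {p, q, r}, {p, s}, {p, q, r, s}.
Accepting DFA states (contain an NFA accepting state): {p, q, r}, {p, q, r, s}.

2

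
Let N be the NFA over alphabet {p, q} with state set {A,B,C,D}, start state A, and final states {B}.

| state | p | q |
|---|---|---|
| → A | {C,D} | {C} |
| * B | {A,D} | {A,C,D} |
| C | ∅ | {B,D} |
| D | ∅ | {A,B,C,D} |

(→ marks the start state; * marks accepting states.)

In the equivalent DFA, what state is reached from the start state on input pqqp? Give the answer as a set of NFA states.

{A,C,D}

Start: {A}.
δ(A,p) = {C,D}.
Union: {C,D}.
After p: {C,D}.
δ(C,q) = {B,D}; δ(D,q) = {A,B,C,D}.
Union: {A,B,C,D}.
After q: {A,B,C,D}.
δ(A,q) = {C}; δ(B,q) = {A,C,D}; δ(C,q) = {B,D}; δ(D,q) = {A,B,C,D}.
Union: {A,B,C,D}.
After q: {A,B,C,D}.
δ(A,p) = {C,D}; δ(B,p) = {A,D}; δ(C,p) = ∅; δ(D,p) = ∅.
Union: {A,C,D}.
After p: {A,C,D}.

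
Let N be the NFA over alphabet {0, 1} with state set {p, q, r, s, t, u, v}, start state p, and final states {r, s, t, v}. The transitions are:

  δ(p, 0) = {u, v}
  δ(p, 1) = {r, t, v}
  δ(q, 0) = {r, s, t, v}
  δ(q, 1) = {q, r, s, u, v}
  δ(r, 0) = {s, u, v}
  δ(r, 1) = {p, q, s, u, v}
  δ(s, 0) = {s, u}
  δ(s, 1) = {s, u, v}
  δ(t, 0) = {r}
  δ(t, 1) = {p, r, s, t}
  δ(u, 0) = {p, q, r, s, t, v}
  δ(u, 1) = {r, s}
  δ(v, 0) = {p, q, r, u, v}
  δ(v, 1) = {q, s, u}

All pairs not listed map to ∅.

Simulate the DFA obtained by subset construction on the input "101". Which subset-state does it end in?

Start: {p}.
δ(p,1) = {r, t, v}.
Union: {r, t, v}.
After 1: {r, t, v}.
δ(r,0) = {s, u, v}; δ(t,0) = {r}; δ(v,0) = {p, q, r, u, v}.
Union: {p, q, r, s, u, v}.
After 0: {p, q, r, s, u, v}.
δ(p,1) = {r, t, v}; δ(q,1) = {q, r, s, u, v}; δ(r,1) = {p, q, s, u, v}; δ(s,1) = {s, u, v}; δ(u,1) = {r, s}; δ(v,1) = {q, s, u}.
Union: {p, q, r, s, t, u, v}.
After 1: {p, q, r, s, t, u, v}.

{p, q, r, s, t, u, v}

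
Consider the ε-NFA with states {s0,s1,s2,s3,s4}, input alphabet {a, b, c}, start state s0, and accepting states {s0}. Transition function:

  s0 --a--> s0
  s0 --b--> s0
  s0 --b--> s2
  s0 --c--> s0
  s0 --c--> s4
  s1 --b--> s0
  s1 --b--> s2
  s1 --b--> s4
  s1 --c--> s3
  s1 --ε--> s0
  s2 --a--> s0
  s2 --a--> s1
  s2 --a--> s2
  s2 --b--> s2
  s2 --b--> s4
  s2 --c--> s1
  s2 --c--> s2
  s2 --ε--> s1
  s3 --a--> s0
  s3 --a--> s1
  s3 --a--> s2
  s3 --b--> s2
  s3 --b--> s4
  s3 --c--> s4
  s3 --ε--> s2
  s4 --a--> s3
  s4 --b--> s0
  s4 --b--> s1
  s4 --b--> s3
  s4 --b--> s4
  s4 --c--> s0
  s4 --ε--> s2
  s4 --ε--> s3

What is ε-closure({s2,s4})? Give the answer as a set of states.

{s0,s1,s2,s3,s4}

Begin with {s2,s4}.
s2 →ε {s1}; add s1.
s1 →ε {s0}; add s0.
s4 →ε {s2,s3}; add s3.
ε-closure = {s0,s1,s2,s3,s4}.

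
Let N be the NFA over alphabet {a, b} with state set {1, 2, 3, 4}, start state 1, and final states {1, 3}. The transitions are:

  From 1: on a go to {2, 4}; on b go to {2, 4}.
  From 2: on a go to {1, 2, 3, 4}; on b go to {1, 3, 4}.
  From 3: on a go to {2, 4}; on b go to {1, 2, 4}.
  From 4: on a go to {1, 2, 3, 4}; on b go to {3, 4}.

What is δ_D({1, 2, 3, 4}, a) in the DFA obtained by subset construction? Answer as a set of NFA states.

δ(1,a) = {2, 4}; δ(2,a) = {1, 2, 3, 4}; δ(3,a) = {2, 4}; δ(4,a) = {1, 2, 3, 4}.
Union: {1, 2, 3, 4}.

{1, 2, 3, 4}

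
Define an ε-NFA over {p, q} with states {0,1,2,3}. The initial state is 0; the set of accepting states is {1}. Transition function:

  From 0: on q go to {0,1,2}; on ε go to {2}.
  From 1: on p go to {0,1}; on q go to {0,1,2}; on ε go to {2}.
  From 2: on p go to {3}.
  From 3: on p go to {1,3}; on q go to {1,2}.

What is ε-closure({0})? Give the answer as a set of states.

{0,2}

Begin with {0}.
0 →ε {2}; add 2.
ε-closure = {0,2}.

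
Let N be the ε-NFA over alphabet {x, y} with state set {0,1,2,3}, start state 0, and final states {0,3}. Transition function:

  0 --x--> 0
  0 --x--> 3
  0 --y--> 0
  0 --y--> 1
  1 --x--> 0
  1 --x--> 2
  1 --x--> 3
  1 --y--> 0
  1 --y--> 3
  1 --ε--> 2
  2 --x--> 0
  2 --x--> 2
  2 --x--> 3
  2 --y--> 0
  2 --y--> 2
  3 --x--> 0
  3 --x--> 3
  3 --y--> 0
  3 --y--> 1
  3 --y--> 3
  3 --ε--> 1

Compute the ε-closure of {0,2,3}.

{0,1,2,3}

Begin with {0,2,3}.
3 →ε {1}; add 1.
ε-closure = {0,1,2,3}.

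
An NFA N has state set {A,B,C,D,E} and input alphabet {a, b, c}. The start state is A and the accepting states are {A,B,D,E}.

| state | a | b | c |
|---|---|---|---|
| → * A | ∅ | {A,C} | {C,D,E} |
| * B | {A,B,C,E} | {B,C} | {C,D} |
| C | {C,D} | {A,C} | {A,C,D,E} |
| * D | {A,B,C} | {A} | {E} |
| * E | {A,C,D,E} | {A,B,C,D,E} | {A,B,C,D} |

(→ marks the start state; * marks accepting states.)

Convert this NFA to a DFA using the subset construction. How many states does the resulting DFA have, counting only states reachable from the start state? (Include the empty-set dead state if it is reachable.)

Start state of the DFA: {A}.
{A} --a--> ∅  [new]
{A} --b--> {A,C}  [new]
{A} --c--> {C,D,E}  [new]
∅ --a--> ∅  [seen]
∅ --b--> ∅  [seen]
∅ --c--> ∅  [seen]
{A,C} --a--> {C,D}  [new]
{A,C} --b--> {A,C}  [seen]
{A,C} --c--> {A,C,D,E}  [new]
{C,D,E} --a--> {A,B,C,D,E}  [new]
{C,D,E} --b--> {A,B,C,D,E}  [seen]
{C,D,E} --c--> {A,B,C,D,E}  [seen]
{C,D} --a--> {A,B,C,D}  [new]
{C,D} --b--> {A,C}  [seen]
{C,D} --c--> {A,C,D,E}  [seen]
{A,C,D,E} --a--> {A,B,C,D,E}  [seen]
{A,C,D,E} --b--> {A,B,C,D,E}  [seen]
{A,C,D,E} --c--> {A,B,C,D,E}  [seen]
{A,B,C,D,E} --a--> {A,B,C,D,E}  [seen]
{A,B,C,D,E} --b--> {A,B,C,D,E}  [seen]
{A,B,C,D,E} --c--> {A,B,C,D,E}  [seen]
{A,B,C,D} --a--> {A,B,C,D,E}  [seen]
{A,B,C,D} --b--> {A,B,C}  [new]
{A,B,C,D} --c--> {A,C,D,E}  [seen]
{A,B,C} --a--> {A,B,C,D,E}  [seen]
{A,B,C} --b--> {A,B,C}  [seen]
{A,B,C} --c--> {A,C,D,E}  [seen]
Reachable DFA states: {A}, ∅, {A,C}, {C,D,E}, {C,D}, {A,C,D,E}, {A,B,C,D,E}, {A,B,C,D}, {A,B,C}.

9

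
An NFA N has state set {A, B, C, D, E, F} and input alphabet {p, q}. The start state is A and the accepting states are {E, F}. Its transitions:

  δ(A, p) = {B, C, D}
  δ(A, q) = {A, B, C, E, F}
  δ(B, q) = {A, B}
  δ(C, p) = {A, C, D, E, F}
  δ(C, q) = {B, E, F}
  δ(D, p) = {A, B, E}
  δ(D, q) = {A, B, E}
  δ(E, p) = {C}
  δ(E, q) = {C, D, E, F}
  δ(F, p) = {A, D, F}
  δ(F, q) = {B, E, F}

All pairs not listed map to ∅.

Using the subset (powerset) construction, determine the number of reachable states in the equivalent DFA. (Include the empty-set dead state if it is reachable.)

Start state of the DFA: {A}.
{A} --p--> {B, C, D}  [new]
{A} --q--> {A, B, C, E, F}  [new]
{B, C, D} --p--> {A, B, C, D, E, F}  [new]
{B, C, D} --q--> {A, B, E, F}  [new]
{A, B, C, E, F} --p--> {A, B, C, D, E, F}  [seen]
{A, B, C, E, F} --q--> {A, B, C, D, E, F}  [seen]
{A, B, C, D, E, F} --p--> {A, B, C, D, E, F}  [seen]
{A, B, C, D, E, F} --q--> {A, B, C, D, E, F}  [seen]
{A, B, E, F} --p--> {A, B, C, D, F}  [new]
{A, B, E, F} --q--> {A, B, C, D, E, F}  [seen]
{A, B, C, D, F} --p--> {A, B, C, D, E, F}  [seen]
{A, B, C, D, F} --q--> {A, B, C, E, F}  [seen]
Reachable DFA states: {A}, {B, C, D}, {A, B, C, E, F}, {A, B, C, D, E, F}, {A, B, E, F}, {A, B, C, D, F}.

6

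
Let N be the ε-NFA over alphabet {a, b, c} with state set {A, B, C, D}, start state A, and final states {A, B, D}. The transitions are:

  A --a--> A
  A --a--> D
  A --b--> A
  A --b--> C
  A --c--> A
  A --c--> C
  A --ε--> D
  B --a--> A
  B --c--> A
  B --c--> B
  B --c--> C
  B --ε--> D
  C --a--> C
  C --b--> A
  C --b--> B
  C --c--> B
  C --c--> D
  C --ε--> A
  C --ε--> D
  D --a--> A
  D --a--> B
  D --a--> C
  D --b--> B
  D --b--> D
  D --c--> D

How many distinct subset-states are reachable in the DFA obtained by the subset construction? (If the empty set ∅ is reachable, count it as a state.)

Start state of the DFA: {A, D} (ε-closure of the NFA start).
{A, D} --a--> {A, B, C, D}  [new]
{A, D} --b--> {A, B, C, D}  [seen]
{A, D} --c--> {A, C, D}  [new]
{A, B, C, D} --a--> {A, B, C, D}  [seen]
{A, B, C, D} --b--> {A, B, C, D}  [seen]
{A, B, C, D} --c--> {A, B, C, D}  [seen]
{A, C, D} --a--> {A, B, C, D}  [seen]
{A, C, D} --b--> {A, B, C, D}  [seen]
{A, C, D} --c--> {A, B, C, D}  [seen]
Reachable DFA states: {A, D}, {A, B, C, D}, {A, C, D}.

3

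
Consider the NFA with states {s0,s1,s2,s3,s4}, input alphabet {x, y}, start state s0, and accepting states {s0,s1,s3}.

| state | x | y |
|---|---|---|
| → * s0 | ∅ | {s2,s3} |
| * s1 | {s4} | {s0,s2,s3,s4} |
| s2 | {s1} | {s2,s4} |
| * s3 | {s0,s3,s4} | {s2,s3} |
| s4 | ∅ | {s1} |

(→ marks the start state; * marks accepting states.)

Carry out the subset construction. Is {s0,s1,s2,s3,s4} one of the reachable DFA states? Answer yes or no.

yes

Start state of the DFA: {s0}.
{s0} --x--> ∅  [new]
{s0} --y--> {s2,s3}  [new]
∅ --x--> ∅  [seen]
∅ --y--> ∅  [seen]
{s2,s3} --x--> {s0,s1,s3,s4}  [new]
{s2,s3} --y--> {s2,s3,s4}  [new]
{s0,s1,s3,s4} --x--> {s0,s3,s4}  [new]
{s0,s1,s3,s4} --y--> {s0,s1,s2,s3,s4}  [new]
{s2,s3,s4} --x--> {s0,s1,s3,s4}  [seen]
{s2,s3,s4} --y--> {s1,s2,s3,s4}  [new]
{s0,s3,s4} --x--> {s0,s3,s4}  [seen]
{s0,s3,s4} --y--> {s1,s2,s3}  [new]
{s0,s1,s2,s3,s4} --x--> {s0,s1,s3,s4}  [seen]
{s0,s1,s2,s3,s4} --y--> {s0,s1,s2,s3,s4}  [seen]
{s1,s2,s3,s4} --x--> {s0,s1,s3,s4}  [seen]
{s1,s2,s3,s4} --y--> {s0,s1,s2,s3,s4}  [seen]
{s1,s2,s3} --x--> {s0,s1,s3,s4}  [seen]
{s1,s2,s3} --y--> {s0,s2,s3,s4}  [new]
{s0,s2,s3,s4} --x--> {s0,s1,s3,s4}  [seen]
{s0,s2,s3,s4} --y--> {s1,s2,s3,s4}  [seen]
Reachable DFA states: {s0}, ∅, {s2,s3}, {s0,s1,s3,s4}, {s2,s3,s4}, {s0,s3,s4}, {s0,s1,s2,s3,s4}, {s1,s2,s3,s4}, {s1,s2,s3}, {s0,s2,s3,s4}.
{s0,s1,s2,s3,s4} is among them.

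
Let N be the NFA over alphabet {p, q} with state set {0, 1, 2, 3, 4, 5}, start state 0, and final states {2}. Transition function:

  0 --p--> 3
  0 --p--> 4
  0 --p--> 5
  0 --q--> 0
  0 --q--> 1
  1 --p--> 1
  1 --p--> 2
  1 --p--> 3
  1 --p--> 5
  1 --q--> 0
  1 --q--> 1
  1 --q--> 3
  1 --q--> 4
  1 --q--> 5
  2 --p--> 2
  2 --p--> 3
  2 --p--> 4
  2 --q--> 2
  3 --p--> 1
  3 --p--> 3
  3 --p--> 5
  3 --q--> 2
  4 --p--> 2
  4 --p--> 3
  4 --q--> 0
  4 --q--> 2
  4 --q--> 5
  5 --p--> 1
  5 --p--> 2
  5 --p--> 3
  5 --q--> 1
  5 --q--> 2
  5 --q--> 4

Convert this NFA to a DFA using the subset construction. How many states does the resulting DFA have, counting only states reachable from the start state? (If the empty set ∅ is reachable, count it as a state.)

8

Start state of the DFA: {0}.
{0} --p--> {3, 4, 5}  [new]
{0} --q--> {0, 1}  [new]
{3, 4, 5} --p--> {1, 2, 3, 5}  [new]
{3, 4, 5} --q--> {0, 1, 2, 4, 5}  [new]
{0, 1} --p--> {1, 2, 3, 4, 5}  [new]
{0, 1} --q--> {0, 1, 3, 4, 5}  [new]
{1, 2, 3, 5} --p--> {1, 2, 3, 4, 5}  [seen]
{1, 2, 3, 5} --q--> {0, 1, 2, 3, 4, 5}  [new]
{0, 1, 2, 4, 5} --p--> {1, 2, 3, 4, 5}  [seen]
{0, 1, 2, 4, 5} --q--> {0, 1, 2, 3, 4, 5}  [seen]
{1, 2, 3, 4, 5} --p--> {1, 2, 3, 4, 5}  [seen]
{1, 2, 3, 4, 5} --q--> {0, 1, 2, 3, 4, 5}  [seen]
{0, 1, 3, 4, 5} --p--> {1, 2, 3, 4, 5}  [seen]
{0, 1, 3, 4, 5} --q--> {0, 1, 2, 3, 4, 5}  [seen]
{0, 1, 2, 3, 4, 5} --p--> {1, 2, 3, 4, 5}  [seen]
{0, 1, 2, 3, 4, 5} --q--> {0, 1, 2, 3, 4, 5}  [seen]
Reachable DFA states: {0}, {3, 4, 5}, {0, 1}, {1, 2, 3, 5}, {0, 1, 2, 4, 5}, {1, 2, 3, 4, 5}, {0, 1, 3, 4, 5}, {0, 1, 2, 3, 4, 5}.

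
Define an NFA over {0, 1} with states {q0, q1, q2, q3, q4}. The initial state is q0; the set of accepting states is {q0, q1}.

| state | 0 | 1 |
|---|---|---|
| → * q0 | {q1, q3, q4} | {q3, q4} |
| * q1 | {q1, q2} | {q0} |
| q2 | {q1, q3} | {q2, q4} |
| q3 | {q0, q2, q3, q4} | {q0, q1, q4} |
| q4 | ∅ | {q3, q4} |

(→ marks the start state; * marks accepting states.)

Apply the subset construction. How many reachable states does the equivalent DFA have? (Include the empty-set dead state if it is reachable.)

Start state of the DFA: {q0}.
{q0} --0--> {q1, q3, q4}  [new]
{q0} --1--> {q3, q4}  [new]
{q1, q3, q4} --0--> {q0, q1, q2, q3, q4}  [new]
{q1, q3, q4} --1--> {q0, q1, q3, q4}  [new]
{q3, q4} --0--> {q0, q2, q3, q4}  [new]
{q3, q4} --1--> {q0, q1, q3, q4}  [seen]
{q0, q1, q2, q3, q4} --0--> {q0, q1, q2, q3, q4}  [seen]
{q0, q1, q2, q3, q4} --1--> {q0, q1, q2, q3, q4}  [seen]
{q0, q1, q3, q4} --0--> {q0, q1, q2, q3, q4}  [seen]
{q0, q1, q3, q4} --1--> {q0, q1, q3, q4}  [seen]
{q0, q2, q3, q4} --0--> {q0, q1, q2, q3, q4}  [seen]
{q0, q2, q3, q4} --1--> {q0, q1, q2, q3, q4}  [seen]
Reachable DFA states: {q0}, {q1, q3, q4}, {q3, q4}, {q0, q1, q2, q3, q4}, {q0, q1, q3, q4}, {q0, q2, q3, q4}.

6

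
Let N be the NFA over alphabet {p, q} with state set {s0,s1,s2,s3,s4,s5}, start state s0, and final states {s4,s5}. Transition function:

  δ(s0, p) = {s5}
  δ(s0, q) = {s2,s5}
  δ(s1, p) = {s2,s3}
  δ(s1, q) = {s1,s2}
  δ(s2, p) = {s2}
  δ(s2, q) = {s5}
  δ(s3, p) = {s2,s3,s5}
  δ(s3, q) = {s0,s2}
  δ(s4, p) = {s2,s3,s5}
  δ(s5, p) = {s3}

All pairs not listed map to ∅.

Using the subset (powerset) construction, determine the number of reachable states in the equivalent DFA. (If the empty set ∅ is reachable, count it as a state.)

9

Start state of the DFA: {s0}.
{s0} --p--> {s5}  [new]
{s0} --q--> {s2,s5}  [new]
{s5} --p--> {s3}  [new]
{s5} --q--> ∅  [new]
{s2,s5} --p--> {s2,s3}  [new]
{s2,s5} --q--> {s5}  [seen]
{s3} --p--> {s2,s3,s5}  [new]
{s3} --q--> {s0,s2}  [new]
∅ --p--> ∅  [seen]
∅ --q--> ∅  [seen]
{s2,s3} --p--> {s2,s3,s5}  [seen]
{s2,s3} --q--> {s0,s2,s5}  [new]
{s2,s3,s5} --p--> {s2,s3,s5}  [seen]
{s2,s3,s5} --q--> {s0,s2,s5}  [seen]
{s0,s2} --p--> {s2,s5}  [seen]
{s0,s2} --q--> {s2,s5}  [seen]
{s0,s2,s5} --p--> {s2,s3,s5}  [seen]
{s0,s2,s5} --q--> {s2,s5}  [seen]
Reachable DFA states: {s0}, {s5}, {s2,s5}, {s3}, ∅, {s2,s3}, {s2,s3,s5}, {s0,s2}, {s0,s2,s5}.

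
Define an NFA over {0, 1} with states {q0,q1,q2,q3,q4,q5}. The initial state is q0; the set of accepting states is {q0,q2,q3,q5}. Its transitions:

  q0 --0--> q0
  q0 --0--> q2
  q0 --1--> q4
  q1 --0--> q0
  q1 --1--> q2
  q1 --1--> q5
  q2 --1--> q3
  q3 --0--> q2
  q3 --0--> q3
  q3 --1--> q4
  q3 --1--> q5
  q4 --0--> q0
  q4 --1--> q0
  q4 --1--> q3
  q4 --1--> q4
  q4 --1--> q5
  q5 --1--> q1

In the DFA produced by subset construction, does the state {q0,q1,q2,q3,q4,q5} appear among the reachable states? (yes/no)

Start state of the DFA: {q0}.
{q0} --0--> {q0,q2}  [new]
{q0} --1--> {q4}  [new]
{q0,q2} --0--> {q0,q2}  [seen]
{q0,q2} --1--> {q3,q4}  [new]
{q4} --0--> {q0}  [seen]
{q4} --1--> {q0,q3,q4,q5}  [new]
{q3,q4} --0--> {q0,q2,q3}  [new]
{q3,q4} --1--> {q0,q3,q4,q5}  [seen]
{q0,q3,q4,q5} --0--> {q0,q2,q3}  [seen]
{q0,q3,q4,q5} --1--> {q0,q1,q3,q4,q5}  [new]
{q0,q2,q3} --0--> {q0,q2,q3}  [seen]
{q0,q2,q3} --1--> {q3,q4,q5}  [new]
{q0,q1,q3,q4,q5} --0--> {q0,q2,q3}  [seen]
{q0,q1,q3,q4,q5} --1--> {q0,q1,q2,q3,q4,q5}  [new]
{q3,q4,q5} --0--> {q0,q2,q3}  [seen]
{q3,q4,q5} --1--> {q0,q1,q3,q4,q5}  [seen]
{q0,q1,q2,q3,q4,q5} --0--> {q0,q2,q3}  [seen]
{q0,q1,q2,q3,q4,q5} --1--> {q0,q1,q2,q3,q4,q5}  [seen]
Reachable DFA states: {q0}, {q0,q2}, {q4}, {q3,q4}, {q0,q3,q4,q5}, {q0,q2,q3}, {q0,q1,q3,q4,q5}, {q3,q4,q5}, {q0,q1,q2,q3,q4,q5}.
{q0,q1,q2,q3,q4,q5} is among them.

yes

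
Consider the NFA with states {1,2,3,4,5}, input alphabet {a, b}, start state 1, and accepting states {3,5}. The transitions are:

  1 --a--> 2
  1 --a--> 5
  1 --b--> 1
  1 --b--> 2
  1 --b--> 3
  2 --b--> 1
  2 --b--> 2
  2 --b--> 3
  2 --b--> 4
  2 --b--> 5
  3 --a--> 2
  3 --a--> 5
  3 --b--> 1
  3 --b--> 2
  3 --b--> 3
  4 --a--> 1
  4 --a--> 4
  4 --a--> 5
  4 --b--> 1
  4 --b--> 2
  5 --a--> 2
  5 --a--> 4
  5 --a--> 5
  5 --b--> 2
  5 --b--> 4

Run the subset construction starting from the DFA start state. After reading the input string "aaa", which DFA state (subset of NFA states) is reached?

Start: {1}.
δ(1,a) = {2,5}.
Union: {2,5}.
After a: {2,5}.
δ(2,a) = ∅; δ(5,a) = {2,4,5}.
Union: {2,4,5}.
After a: {2,4,5}.
δ(2,a) = ∅; δ(4,a) = {1,4,5}; δ(5,a) = {2,4,5}.
Union: {1,2,4,5}.
After a: {1,2,4,5}.

{1,2,4,5}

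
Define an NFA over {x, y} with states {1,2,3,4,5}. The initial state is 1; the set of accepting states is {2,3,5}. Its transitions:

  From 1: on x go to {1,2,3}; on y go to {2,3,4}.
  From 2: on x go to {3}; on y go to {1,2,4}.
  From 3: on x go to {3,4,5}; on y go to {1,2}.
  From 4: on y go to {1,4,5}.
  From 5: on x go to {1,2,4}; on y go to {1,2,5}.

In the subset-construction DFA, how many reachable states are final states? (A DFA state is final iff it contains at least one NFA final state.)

6

Start state of the DFA: {1}.
{1} --x--> {1,2,3}  [new]
{1} --y--> {2,3,4}  [new]
{1,2,3} --x--> {1,2,3,4,5}  [new]
{1,2,3} --y--> {1,2,3,4}  [new]
{2,3,4} --x--> {3,4,5}  [new]
{2,3,4} --y--> {1,2,4,5}  [new]
{1,2,3,4,5} --x--> {1,2,3,4,5}  [seen]
{1,2,3,4,5} --y--> {1,2,3,4,5}  [seen]
{1,2,3,4} --x--> {1,2,3,4,5}  [seen]
{1,2,3,4} --y--> {1,2,3,4,5}  [seen]
{3,4,5} --x--> {1,2,3,4,5}  [seen]
{3,4,5} --y--> {1,2,4,5}  [seen]
{1,2,4,5} --x--> {1,2,3,4}  [seen]
{1,2,4,5} --y--> {1,2,3,4,5}  [seen]
Reachable DFA states: {1}, {1,2,3}, {2,3,4}, {1,2,3,4,5}, {1,2,3,4}, {3,4,5}, {1,2,4,5}.
Accepting DFA states (contain an NFA accepting state): {1,2,3}, {2,3,4}, {1,2,3,4,5}, {1,2,3,4}, {3,4,5}, {1,2,4,5}.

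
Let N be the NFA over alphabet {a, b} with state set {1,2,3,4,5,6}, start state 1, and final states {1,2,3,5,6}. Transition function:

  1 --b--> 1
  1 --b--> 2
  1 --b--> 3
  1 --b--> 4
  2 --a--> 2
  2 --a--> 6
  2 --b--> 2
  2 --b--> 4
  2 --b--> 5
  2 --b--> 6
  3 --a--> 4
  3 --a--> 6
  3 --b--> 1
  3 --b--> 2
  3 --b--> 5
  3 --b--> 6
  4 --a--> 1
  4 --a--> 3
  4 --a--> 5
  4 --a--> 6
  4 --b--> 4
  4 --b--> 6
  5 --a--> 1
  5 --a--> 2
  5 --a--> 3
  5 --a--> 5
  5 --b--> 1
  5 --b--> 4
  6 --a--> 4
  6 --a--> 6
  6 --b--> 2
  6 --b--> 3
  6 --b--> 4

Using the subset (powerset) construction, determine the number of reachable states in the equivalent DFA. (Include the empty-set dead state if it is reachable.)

4

Start state of the DFA: {1}.
{1} --a--> ∅  [new]
{1} --b--> {1,2,3,4}  [new]
∅ --a--> ∅  [seen]
∅ --b--> ∅  [seen]
{1,2,3,4} --a--> {1,2,3,4,5,6}  [new]
{1,2,3,4} --b--> {1,2,3,4,5,6}  [seen]
{1,2,3,4,5,6} --a--> {1,2,3,4,5,6}  [seen]
{1,2,3,4,5,6} --b--> {1,2,3,4,5,6}  [seen]
Reachable DFA states: {1}, ∅, {1,2,3,4}, {1,2,3,4,5,6}.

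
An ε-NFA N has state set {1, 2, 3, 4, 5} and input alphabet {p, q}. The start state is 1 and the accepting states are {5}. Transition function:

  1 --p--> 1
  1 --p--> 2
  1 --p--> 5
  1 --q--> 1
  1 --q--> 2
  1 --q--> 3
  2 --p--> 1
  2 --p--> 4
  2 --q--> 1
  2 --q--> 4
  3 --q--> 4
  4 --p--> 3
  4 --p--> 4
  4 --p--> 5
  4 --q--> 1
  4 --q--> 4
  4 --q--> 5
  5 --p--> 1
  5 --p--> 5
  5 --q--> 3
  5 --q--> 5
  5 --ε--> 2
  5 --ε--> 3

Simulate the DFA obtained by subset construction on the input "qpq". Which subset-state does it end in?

{1, 2, 3, 4, 5}

Start: {1}.
δ(1,q) = {1, 2, 3}.
Union: {1, 2, 3}.
After q: {1, 2, 3}.
δ(1,p) = {1, 2, 5}; δ(2,p) = {1, 4}; δ(3,p) = ∅.
Union: {1, 2, 4, 5}.
ε-closure gives {1, 2, 3, 4, 5}.
After p: {1, 2, 3, 4, 5}.
δ(1,q) = {1, 2, 3}; δ(2,q) = {1, 4}; δ(3,q) = {4}; δ(4,q) = {1, 4, 5}; δ(5,q) = {3, 5}.
Union: {1, 2, 3, 4, 5}.
After q: {1, 2, 3, 4, 5}.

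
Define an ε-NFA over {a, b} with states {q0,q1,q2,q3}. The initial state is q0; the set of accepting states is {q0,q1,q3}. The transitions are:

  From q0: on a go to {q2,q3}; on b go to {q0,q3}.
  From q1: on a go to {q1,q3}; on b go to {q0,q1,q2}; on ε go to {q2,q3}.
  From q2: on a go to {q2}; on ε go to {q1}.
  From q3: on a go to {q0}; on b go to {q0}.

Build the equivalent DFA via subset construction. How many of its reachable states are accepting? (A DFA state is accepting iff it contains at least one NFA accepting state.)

4

Start state of the DFA: {q0} (ε-closure of the NFA start).
{q0} --a--> {q1,q2,q3}  [new]
{q0} --b--> {q0,q3}  [new]
{q1,q2,q3} --a--> {q0,q1,q2,q3}  [new]
{q1,q2,q3} --b--> {q0,q1,q2,q3}  [seen]
{q0,q3} --a--> {q0,q1,q2,q3}  [seen]
{q0,q3} --b--> {q0,q3}  [seen]
{q0,q1,q2,q3} --a--> {q0,q1,q2,q3}  [seen]
{q0,q1,q2,q3} --b--> {q0,q1,q2,q3}  [seen]
Reachable DFA states: {q0}, {q1,q2,q3}, {q0,q3}, {q0,q1,q2,q3}.
Accepting DFA states (contain an NFA accepting state): {q0}, {q1,q2,q3}, {q0,q3}, {q0,q1,q2,q3}.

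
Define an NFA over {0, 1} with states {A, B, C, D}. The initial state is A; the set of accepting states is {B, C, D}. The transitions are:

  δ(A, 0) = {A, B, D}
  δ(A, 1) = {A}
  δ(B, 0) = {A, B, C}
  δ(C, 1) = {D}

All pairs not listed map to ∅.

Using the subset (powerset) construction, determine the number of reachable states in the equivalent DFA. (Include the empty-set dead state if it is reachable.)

Start state of the DFA: {A}.
{A} --0--> {A, B, D}  [new]
{A} --1--> {A}  [seen]
{A, B, D} --0--> {A, B, C, D}  [new]
{A, B, D} --1--> {A}  [seen]
{A, B, C, D} --0--> {A, B, C, D}  [seen]
{A, B, C, D} --1--> {A, D}  [new]
{A, D} --0--> {A, B, D}  [seen]
{A, D} --1--> {A}  [seen]
Reachable DFA states: {A}, {A, B, D}, {A, B, C, D}, {A, D}.

4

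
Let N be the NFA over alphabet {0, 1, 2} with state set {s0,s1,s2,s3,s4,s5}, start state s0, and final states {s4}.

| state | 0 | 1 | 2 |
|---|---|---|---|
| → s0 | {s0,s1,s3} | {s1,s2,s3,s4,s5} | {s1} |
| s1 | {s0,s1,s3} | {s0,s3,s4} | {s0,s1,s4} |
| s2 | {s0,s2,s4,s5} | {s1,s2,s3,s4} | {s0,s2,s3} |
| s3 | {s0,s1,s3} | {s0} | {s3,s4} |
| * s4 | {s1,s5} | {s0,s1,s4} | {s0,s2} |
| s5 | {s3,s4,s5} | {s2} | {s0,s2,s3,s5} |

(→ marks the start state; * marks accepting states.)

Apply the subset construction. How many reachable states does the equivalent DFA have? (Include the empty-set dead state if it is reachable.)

Start state of the DFA: {s0}.
{s0} --0--> {s0,s1,s3}  [new]
{s0} --1--> {s1,s2,s3,s4,s5}  [new]
{s0} --2--> {s1}  [new]
{s0,s1,s3} --0--> {s0,s1,s3}  [seen]
{s0,s1,s3} --1--> {s0,s1,s2,s3,s4,s5}  [new]
{s0,s1,s3} --2--> {s0,s1,s3,s4}  [new]
{s1,s2,s3,s4,s5} --0--> {s0,s1,s2,s3,s4,s5}  [seen]
{s1,s2,s3,s4,s5} --1--> {s0,s1,s2,s3,s4}  [new]
{s1,s2,s3,s4,s5} --2--> {s0,s1,s2,s3,s4,s5}  [seen]
{s1} --0--> {s0,s1,s3}  [seen]
{s1} --1--> {s0,s3,s4}  [new]
{s1} --2--> {s0,s1,s4}  [new]
{s0,s1,s2,s3,s4,s5} --0--> {s0,s1,s2,s3,s4,s5}  [seen]
{s0,s1,s2,s3,s4,s5} --1--> {s0,s1,s2,s3,s4,s5}  [seen]
{s0,s1,s2,s3,s4,s5} --2--> {s0,s1,s2,s3,s4,s5}  [seen]
{s0,s1,s3,s4} --0--> {s0,s1,s3,s5}  [new]
{s0,s1,s3,s4} --1--> {s0,s1,s2,s3,s4,s5}  [seen]
{s0,s1,s3,s4} --2--> {s0,s1,s2,s3,s4}  [seen]
{s0,s1,s2,s3,s4} --0--> {s0,s1,s2,s3,s4,s5}  [seen]
{s0,s1,s2,s3,s4} --1--> {s0,s1,s2,s3,s4,s5}  [seen]
{s0,s1,s2,s3,s4} --2--> {s0,s1,s2,s3,s4}  [seen]
{s0,s3,s4} --0--> {s0,s1,s3,s5}  [seen]
{s0,s3,s4} --1--> {s0,s1,s2,s3,s4,s5}  [seen]
{s0,s3,s4} --2--> {s0,s1,s2,s3,s4}  [seen]
{s0,s1,s4} --0--> {s0,s1,s3,s5}  [seen]
{s0,s1,s4} --1--> {s0,s1,s2,s3,s4,s5}  [seen]
{s0,s1,s4} --2--> {s0,s1,s2,s4}  [new]
{s0,s1,s3,s5} --0--> {s0,s1,s3,s4,s5}  [new]
{s0,s1,s3,s5} --1--> {s0,s1,s2,s3,s4,s5}  [seen]
{s0,s1,s3,s5} --2--> {s0,s1,s2,s3,s4,s5}  [seen]
{s0,s1,s2,s4} --0--> {s0,s1,s2,s3,s4,s5}  [seen]
{s0,s1,s2,s4} --1--> {s0,s1,s2,s3,s4,s5}  [seen]
{s0,s1,s2,s4} --2--> {s0,s1,s2,s3,s4}  [seen]
{s0,s1,s3,s4,s5} --0--> {s0,s1,s3,s4,s5}  [seen]
{s0,s1,s3,s4,s5} --1--> {s0,s1,s2,s3,s4,s5}  [seen]
{s0,s1,s3,s4,s5} --2--> {s0,s1,s2,s3,s4,s5}  [seen]
Reachable DFA states: {s0}, {s0,s1,s3}, {s1,s2,s3,s4,s5}, {s1}, {s0,s1,s2,s3,s4,s5}, {s0,s1,s3,s4}, {s0,s1,s2,s3,s4}, {s0,s3,s4}, {s0,s1,s4}, {s0,s1,s3,s5}, {s0,s1,s2,s4}, {s0,s1,s3,s4,s5}.

12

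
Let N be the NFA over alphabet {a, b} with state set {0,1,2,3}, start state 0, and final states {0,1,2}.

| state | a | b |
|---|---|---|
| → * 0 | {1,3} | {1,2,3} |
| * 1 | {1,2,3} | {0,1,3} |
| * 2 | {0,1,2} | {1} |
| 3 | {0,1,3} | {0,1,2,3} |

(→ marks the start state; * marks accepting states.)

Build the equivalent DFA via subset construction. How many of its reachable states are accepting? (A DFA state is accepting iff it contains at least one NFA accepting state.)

4

Start state of the DFA: {0}.
{0} --a--> {1,3}  [new]
{0} --b--> {1,2,3}  [new]
{1,3} --a--> {0,1,2,3}  [new]
{1,3} --b--> {0,1,2,3}  [seen]
{1,2,3} --a--> {0,1,2,3}  [seen]
{1,2,3} --b--> {0,1,2,3}  [seen]
{0,1,2,3} --a--> {0,1,2,3}  [seen]
{0,1,2,3} --b--> {0,1,2,3}  [seen]
Reachable DFA states: {0}, {1,3}, {1,2,3}, {0,1,2,3}.
Accepting DFA states (contain an NFA accepting state): {0}, {1,3}, {1,2,3}, {0,1,2,3}.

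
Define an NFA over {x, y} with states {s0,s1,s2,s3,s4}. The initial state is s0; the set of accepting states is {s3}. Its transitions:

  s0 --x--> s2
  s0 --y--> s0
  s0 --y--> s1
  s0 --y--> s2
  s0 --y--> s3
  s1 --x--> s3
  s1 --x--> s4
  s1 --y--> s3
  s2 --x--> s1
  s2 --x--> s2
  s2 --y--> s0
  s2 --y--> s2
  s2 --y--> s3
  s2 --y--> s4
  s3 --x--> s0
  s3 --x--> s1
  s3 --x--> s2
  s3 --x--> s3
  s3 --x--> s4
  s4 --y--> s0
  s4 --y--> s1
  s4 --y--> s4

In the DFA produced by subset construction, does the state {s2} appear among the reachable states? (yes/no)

yes

Start state of the DFA: {s0}.
{s0} --x--> {s2}  [new]
{s0} --y--> {s0,s1,s2,s3}  [new]
{s2} --x--> {s1,s2}  [new]
{s2} --y--> {s0,s2,s3,s4}  [new]
{s0,s1,s2,s3} --x--> {s0,s1,s2,s3,s4}  [new]
{s0,s1,s2,s3} --y--> {s0,s1,s2,s3,s4}  [seen]
{s1,s2} --x--> {s1,s2,s3,s4}  [new]
{s1,s2} --y--> {s0,s2,s3,s4}  [seen]
{s0,s2,s3,s4} --x--> {s0,s1,s2,s3,s4}  [seen]
{s0,s2,s3,s4} --y--> {s0,s1,s2,s3,s4}  [seen]
{s0,s1,s2,s3,s4} --x--> {s0,s1,s2,s3,s4}  [seen]
{s0,s1,s2,s3,s4} --y--> {s0,s1,s2,s3,s4}  [seen]
{s1,s2,s3,s4} --x--> {s0,s1,s2,s3,s4}  [seen]
{s1,s2,s3,s4} --y--> {s0,s1,s2,s3,s4}  [seen]
Reachable DFA states: {s0}, {s2}, {s0,s1,s2,s3}, {s1,s2}, {s0,s2,s3,s4}, {s0,s1,s2,s3,s4}, {s1,s2,s3,s4}.
{s2} is among them.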